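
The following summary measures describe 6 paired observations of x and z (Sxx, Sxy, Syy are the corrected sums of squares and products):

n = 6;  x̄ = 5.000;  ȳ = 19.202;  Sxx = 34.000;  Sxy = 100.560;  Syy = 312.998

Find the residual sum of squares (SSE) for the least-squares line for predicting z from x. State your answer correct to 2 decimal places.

15.58

b = Sxy/Sxx = 100.56/34 = 2.957647
SSE = Syy − b·Sxy = 312.998 − 2.957647·100.56 = 15.577012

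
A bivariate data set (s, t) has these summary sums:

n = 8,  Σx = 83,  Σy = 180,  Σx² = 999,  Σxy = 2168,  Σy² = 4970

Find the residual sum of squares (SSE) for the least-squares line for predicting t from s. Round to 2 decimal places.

Sxx = Σx² − (Σx)²/n = 999 − 861.125 = 137.875
Sxy = Σxy − (Σx)(Σy)/n = 2168 − 1867.5 = 300.5
Syy = Σy² − (Σy)²/n = 4970 − 4050 = 920
b = Sxy/Sxx = 300.5/137.875 = 2.179510
SSE = Syy − b·Sxy = 920 − 2.179510·300.5 = 265.057117

265.06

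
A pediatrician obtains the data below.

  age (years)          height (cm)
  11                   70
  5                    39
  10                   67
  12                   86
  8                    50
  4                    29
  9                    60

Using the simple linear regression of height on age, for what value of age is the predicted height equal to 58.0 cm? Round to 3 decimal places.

8.540

n = 7, Σx = 59, Σy = 401, Σxy = 3723, Σx² = 551
Sxx = Σx² − (Σx)²/n = 551 − 497.285714 = 53.714286
Sxy = Σxy − (Σx)(Σy)/n = 3723 − 3379.857143 = 343.142857
b = Sxy/Sxx = 343.142857/53.714286 = 6.388298
a = ȳ − b·x̄ = 57.285714 − 6.388298·8.428571 = 3.441489
Set a + b·x = 58.0: x = (58.0 − 3.441489) / 6.388298 = 8.540383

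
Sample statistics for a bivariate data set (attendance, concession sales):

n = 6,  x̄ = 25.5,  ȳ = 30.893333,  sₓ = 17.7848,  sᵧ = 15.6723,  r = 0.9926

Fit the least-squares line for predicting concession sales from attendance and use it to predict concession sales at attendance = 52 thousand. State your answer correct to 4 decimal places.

54.0728

b = r · sᵧ/sₓ = 0.9926 · 15.6723/17.7848 = 0.874698
a = ȳ − b·x̄ = 30.893333 − 0.874698·25.5 = 8.588540
ŷ(52) = a + b·52 = 8.588540 + 0.874698·52 = 54.072824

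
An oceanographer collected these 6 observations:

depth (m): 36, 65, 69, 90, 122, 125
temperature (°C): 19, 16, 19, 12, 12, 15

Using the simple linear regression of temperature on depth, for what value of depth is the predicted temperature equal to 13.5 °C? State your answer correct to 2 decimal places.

114.41

n = 6, Σx = 507, Σy = 93, Σxy = 7454, Σx² = 48891
Sxx = Σx² − (Σx)²/n = 48891 − 42841.5 = 6049.5
Sxy = Σxy − (Σx)(Σy)/n = 7454 − 7858.5 = -404.5
b = Sxy/Sxx = -404.5/6049.5 = -0.066865
a = ȳ − b·x̄ = 15.5 − (-0.066865)·84.5 = 21.150095
Set a + b·x = 13.5: x = (13.5 − 21.150095) / (-0.066865) = 114.411001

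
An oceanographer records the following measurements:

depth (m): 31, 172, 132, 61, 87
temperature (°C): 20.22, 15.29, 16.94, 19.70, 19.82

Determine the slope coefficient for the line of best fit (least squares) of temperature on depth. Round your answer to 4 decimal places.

n = 5, Σx = 483, Σy = 91.97, Σxy = 8418.82, Σx² = 59259
Sxx = Σx² − (Σx)²/n = 59259 − 46657.8 = 12601.2
Sxy = Σxy − (Σx)(Σy)/n = 8418.82 − 8884.302 = -465.482
b = Sxy/Sxx = -465.482/12601.2 = -0.036939

-0.0369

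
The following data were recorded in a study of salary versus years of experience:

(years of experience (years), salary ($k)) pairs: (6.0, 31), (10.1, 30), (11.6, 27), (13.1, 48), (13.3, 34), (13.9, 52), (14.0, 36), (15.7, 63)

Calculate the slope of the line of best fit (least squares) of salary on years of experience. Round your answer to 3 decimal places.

n = 8, Σx = 97.7, Σy = 321, Σxy = 4099.1, Σx² = 1256.77
Sxx = Σx² − (Σx)²/n = 1256.77 − 1193.16125 = 63.60875
Sxy = Σxy − (Σx)(Σy)/n = 4099.1 − 3920.2125 = 178.8875
b = Sxy/Sxx = 178.8875/63.60875 = 2.812310

2.812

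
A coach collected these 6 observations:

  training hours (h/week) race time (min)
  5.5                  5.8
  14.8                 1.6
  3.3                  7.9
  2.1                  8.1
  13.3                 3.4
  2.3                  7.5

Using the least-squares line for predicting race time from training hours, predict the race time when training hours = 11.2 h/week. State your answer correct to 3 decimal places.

n = 6, Σx = 41.3, Σy = 34.3, Σxy = 161.13, Σx² = 446.77
Sxx = Σx² − (Σx)²/n = 446.77 − 284.281667 = 162.488333
Sxy = Σxy − (Σx)(Σy)/n = 161.13 − 236.098333 = -74.968333
b = Sxy/Sxx = -74.968333/162.488333 = -0.461377
a = ȳ − b·x̄ = 5.716667 − (-0.461377)·6.883333 = 8.892476
ŷ(11.2) = a + b·11.2 = 8.892476 + (-0.461377)·11.2 = 3.725057

3.725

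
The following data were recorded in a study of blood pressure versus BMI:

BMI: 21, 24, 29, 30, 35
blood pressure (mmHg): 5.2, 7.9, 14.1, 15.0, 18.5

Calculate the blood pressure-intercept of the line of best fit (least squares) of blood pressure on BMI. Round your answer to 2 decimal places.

n = 5, Σx = 139, Σy = 60.7, Σxy = 1805.2, Σx² = 3983
Sxx = Σx² − (Σx)²/n = 3983 − 3864.2 = 118.8
Sxy = Σxy − (Σx)(Σy)/n = 1805.2 − 1687.46 = 117.74
b = Sxy/Sxx = 117.74/118.8 = 0.991077
a = ȳ − b·x̄ = 12.14 − 0.991077·27.8 = -15.411953

-15.41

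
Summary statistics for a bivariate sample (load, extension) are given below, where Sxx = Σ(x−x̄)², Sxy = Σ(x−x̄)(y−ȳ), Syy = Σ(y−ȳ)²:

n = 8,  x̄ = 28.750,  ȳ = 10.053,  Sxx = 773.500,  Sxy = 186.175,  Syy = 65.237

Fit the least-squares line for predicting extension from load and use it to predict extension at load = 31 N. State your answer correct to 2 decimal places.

10.59

b = Sxy/Sxx = 186.175/773.5 = 0.240692
a = ȳ − b·x̄ = 10.053 − 0.240692·28.75 = 3.133115
ŷ(31) = a + b·31 = 3.133115 + 0.240692·31 = 10.594556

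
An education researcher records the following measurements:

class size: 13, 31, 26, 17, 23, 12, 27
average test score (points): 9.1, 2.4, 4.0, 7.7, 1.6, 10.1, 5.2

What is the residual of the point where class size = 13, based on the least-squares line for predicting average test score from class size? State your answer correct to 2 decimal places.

n = 7, Σx = 149, Σy = 40.1, Σxy = 726, Σx² = 3497
Sxx = Σx² − (Σx)²/n = 3497 − 3171.571429 = 325.428571
Sxy = Σxy − (Σx)(Σy)/n = 726 − 853.557143 = -127.557143
b = Sxy/Sxx = -127.557143/325.428571 = -0.391967
a = ȳ − b·x̄ = 5.728571 − (-0.391967)·21.285714 = 14.071861
ŷ(13) = 14.071861 + (-0.391967)·13 = 8.976295
residual = y − ŷ = 9.1 − 8.976295 = 0.123705

0.12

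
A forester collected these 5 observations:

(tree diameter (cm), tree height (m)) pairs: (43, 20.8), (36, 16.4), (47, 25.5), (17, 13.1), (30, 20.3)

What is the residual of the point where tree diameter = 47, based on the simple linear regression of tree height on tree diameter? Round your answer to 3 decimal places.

n = 5, Σx = 173, Σy = 96.1, Σxy = 3515, Σx² = 6543
Sxx = Σx² − (Σx)²/n = 6543 − 5985.8 = 557.2
Sxy = Σxy − (Σx)(Σy)/n = 3515 − 3325.06 = 189.94
b = Sxy/Sxx = 189.94/557.2 = 0.340883
a = ȳ − b·x̄ = 19.22 − 0.340883·34.6 = 7.425449
ŷ(47) = 7.425449 + 0.340883·47 = 23.446949
residual = y − ŷ = 25.5 − 23.446949 = 2.053051

2.053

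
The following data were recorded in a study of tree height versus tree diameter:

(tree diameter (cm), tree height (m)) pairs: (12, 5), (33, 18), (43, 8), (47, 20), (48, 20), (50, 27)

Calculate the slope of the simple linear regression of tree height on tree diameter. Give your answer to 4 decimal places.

0.4225

n = 6, Σx = 233, Σy = 98, Σxy = 4248, Σx² = 10095
Sxx = Σx² − (Σx)²/n = 10095 − 9048.166667 = 1046.833333
Sxy = Σxy − (Σx)(Σy)/n = 4248 − 3805.666667 = 442.333333
b = Sxy/Sxx = 442.333333/1046.833333 = 0.422544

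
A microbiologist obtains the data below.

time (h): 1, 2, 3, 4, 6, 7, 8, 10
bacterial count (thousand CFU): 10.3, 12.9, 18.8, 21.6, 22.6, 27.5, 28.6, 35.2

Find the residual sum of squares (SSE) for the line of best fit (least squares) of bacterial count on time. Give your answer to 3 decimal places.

17.625

n = 8, Σx = 41, Σy = 177.5, Σxy = 1087.8, Σx² = 279, Σy² = 4416.51
Sxx = Σx² − (Σx)²/n = 279 − 210.125 = 68.875
Sxy = Σxy − (Σx)(Σy)/n = 1087.8 − 909.6875 = 178.1125
Syy = Σy² − (Σy)²/n = 4416.51 − 3938.28125 = 478.22875
b = Sxy/Sxx = 178.1125/68.875 = 2.586025
SSE = Syy − b·Sxy = 478.22875 − 2.586025·178.1125 = 17.625299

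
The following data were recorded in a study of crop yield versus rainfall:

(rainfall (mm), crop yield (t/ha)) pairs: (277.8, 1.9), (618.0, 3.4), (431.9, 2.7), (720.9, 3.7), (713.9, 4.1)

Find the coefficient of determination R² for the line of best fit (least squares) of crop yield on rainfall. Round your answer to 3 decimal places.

n = 5, Σx = 2762.5, Σy = 15.8, Σxy = 9389.47, Σx² = 1674984.47, Σy² = 52.96
Sxx = Σx² − (Σx)²/n = 1674984.47 − 1526281.25 = 148703.22
Sxy = Σxy − (Σx)(Σy)/n = 9389.47 − 8729.5 = 659.97
Syy = Σy² − (Σy)²/n = 52.96 − 49.928 = 3.032
R² = Sxy²/(Sxx·Syy) = (659.97)²/(148703.22·3.032) = 0.966048

0.966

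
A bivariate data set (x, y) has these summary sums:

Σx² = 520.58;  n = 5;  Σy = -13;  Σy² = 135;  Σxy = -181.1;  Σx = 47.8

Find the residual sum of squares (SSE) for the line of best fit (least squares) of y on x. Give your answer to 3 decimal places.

50.447

Sxx = Σx² − (Σx)²/n = 520.58 − 456.968 = 63.612
Sxy = Σxy − (Σx)(Σy)/n = -181.1 − (-124.28) = -56.82
Syy = Σy² − (Σy)²/n = 135 − 33.8 = 101.2
b = Sxy/Sxx = -56.82/63.612 = -0.893228
SSE = Syy − b·Sxy = 101.2 − (-0.893228)·(-56.82) = 50.446802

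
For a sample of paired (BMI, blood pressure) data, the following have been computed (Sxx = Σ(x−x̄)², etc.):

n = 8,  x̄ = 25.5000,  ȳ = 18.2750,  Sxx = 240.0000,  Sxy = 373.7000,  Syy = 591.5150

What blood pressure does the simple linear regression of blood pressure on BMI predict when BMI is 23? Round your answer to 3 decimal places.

14.382

b = Sxy/Sxx = 373.7/240 = 1.557083
a = ȳ − b·x̄ = 18.275 − 1.557083·25.5 = -21.430625
ŷ(23) = a + b·23 = -21.430625 + 1.557083·23 = 14.382292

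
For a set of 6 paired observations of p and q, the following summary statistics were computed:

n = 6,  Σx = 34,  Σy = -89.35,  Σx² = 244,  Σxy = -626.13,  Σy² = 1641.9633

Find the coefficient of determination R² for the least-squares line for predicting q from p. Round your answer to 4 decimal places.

0.8981

Sxx = Σx² − (Σx)²/n = 244 − 192.666667 = 51.333333
Sxy = Σxy − (Σx)(Σy)/n = -626.13 − (-506.316667) = -119.813333
Syy = Σy² − (Σy)²/n = 1641.9633 − 1330.570417 = 311.392883
R² = Sxy²/(Sxx·Syy) = (-119.813333)²/(51.333333·311.392883) = 0.898053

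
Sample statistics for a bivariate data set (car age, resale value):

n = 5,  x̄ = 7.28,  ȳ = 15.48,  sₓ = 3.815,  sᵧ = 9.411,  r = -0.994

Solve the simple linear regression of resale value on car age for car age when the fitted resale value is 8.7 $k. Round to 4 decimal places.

10.0450

b = r · sᵧ/sₓ = -0.994 · 9.411/3.815 = -2.452040
a = ȳ − b·x̄ = 15.48 − (-2.452040)·7.28 = 33.330854
Set a + b·x = 8.7: x = (8.7 − 33.330854) / (-2.452040) = 10.045044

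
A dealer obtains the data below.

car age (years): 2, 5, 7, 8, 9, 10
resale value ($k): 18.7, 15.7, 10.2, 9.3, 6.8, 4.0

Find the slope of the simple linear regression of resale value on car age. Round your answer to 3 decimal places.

n = 6, Σx = 41, Σy = 64.7, Σxy = 362.9, Σx² = 323
Sxx = Σx² − (Σx)²/n = 323 − 280.166667 = 42.833333
Sxy = Σxy − (Σx)(Σy)/n = 362.9 − 442.116667 = -79.216667
b = Sxy/Sxx = -79.216667/42.833333 = -1.849416

-1.849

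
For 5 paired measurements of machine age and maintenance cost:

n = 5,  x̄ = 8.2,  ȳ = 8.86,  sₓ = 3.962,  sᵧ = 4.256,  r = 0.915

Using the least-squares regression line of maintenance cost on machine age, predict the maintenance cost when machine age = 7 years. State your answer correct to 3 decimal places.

b = r · sᵧ/sₓ = 0.915 · 4.256/3.962 = 0.982898
a = ȳ − b·x̄ = 8.86 − 0.982898·8.2 = 0.800240
ŷ(7) = a + b·7 = 0.800240 + 0.982898·7 = 7.680523

7.681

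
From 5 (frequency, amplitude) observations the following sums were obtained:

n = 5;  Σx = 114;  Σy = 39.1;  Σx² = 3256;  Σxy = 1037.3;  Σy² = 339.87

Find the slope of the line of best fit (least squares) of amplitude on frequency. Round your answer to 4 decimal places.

0.2220

Sxx = Σx² − (Σx)²/n = 3256 − 2599.2 = 656.8
Sxy = Σxy − (Σx)(Σy)/n = 1037.3 − 891.48 = 145.82
b = Sxy/Sxx = 145.82/656.8 = 0.222016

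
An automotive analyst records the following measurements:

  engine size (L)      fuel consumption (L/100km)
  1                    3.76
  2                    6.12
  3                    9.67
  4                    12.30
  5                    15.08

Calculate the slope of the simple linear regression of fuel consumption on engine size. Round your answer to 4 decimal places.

2.8820

n = 5, Σx = 15, Σy = 46.93, Σxy = 169.61, Σx² = 55
Sxx = Σx² − (Σx)²/n = 55 − 45 = 10
Sxy = Σxy − (Σx)(Σy)/n = 169.61 − 140.79 = 28.82
b = Sxy/Sxx = 28.82/10 = 2.882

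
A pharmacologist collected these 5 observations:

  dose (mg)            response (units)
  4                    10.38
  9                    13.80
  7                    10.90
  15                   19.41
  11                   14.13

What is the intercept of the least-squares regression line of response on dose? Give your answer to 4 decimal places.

n = 5, Σx = 46, Σy = 68.62, Σxy = 688.6, Σx² = 492
Sxx = Σx² − (Σx)²/n = 492 − 423.2 = 68.8
Sxy = Σxy − (Σx)(Σy)/n = 688.6 − 631.304 = 57.296
b = Sxy/Sxx = 57.296/68.8 = 0.832791
a = ȳ − b·x̄ = 13.724 − 0.832791·9.2 = 6.062326

6.0623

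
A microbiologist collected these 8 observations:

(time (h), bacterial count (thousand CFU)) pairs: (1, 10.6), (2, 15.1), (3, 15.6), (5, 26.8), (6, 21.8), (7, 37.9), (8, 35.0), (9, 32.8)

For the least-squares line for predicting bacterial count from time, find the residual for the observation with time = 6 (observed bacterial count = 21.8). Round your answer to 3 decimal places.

n = 8, Σx = 41, Σy = 195.6, Σxy = 1192.9, Σx² = 269
Sxx = Σx² − (Σx)²/n = 269 − 210.125 = 58.875
Sxy = Σxy − (Σx)(Σy)/n = 1192.9 − 1002.45 = 190.45
b = Sxy/Sxx = 190.45/58.875 = 3.234820
a = ȳ − b·x̄ = 24.45 − 3.234820·5.125 = 7.871550
ŷ(6) = 7.871550 + 3.234820·6 = 27.280467
residual = y − ŷ = 21.8 − 27.280467 = -5.480467

-5.480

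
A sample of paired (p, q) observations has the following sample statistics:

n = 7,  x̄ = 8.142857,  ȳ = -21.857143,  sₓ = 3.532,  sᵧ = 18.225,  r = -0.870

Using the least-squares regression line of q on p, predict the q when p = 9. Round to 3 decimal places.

b = r · sᵧ/sₓ = -0.87 · 18.225/3.532 = -4.489170
a = ȳ − b·x̄ = -21.857143 − (-4.489170)·8.142857 = 14.697530
ŷ(9) = a + b·9 = 14.697530 + (-4.489170)·9 = -25.705004

-25.705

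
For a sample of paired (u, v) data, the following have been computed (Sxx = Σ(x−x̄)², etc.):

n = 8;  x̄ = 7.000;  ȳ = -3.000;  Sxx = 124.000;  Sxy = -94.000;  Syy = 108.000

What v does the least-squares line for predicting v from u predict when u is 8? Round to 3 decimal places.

-3.758

b = Sxy/Sxx = -94/124 = -0.758065
a = ȳ − b·x̄ = -3 − (-0.758065)·7 = 2.306452
ŷ(8) = a + b·8 = 2.306452 + (-0.758065)·8 = -3.758065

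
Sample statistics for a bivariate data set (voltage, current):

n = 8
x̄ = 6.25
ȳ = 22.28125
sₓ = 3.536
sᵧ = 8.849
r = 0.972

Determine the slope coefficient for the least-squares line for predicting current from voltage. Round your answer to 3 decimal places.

b = r · sᵧ/sₓ = 0.972 · 8.849/3.536 = 2.432474

2.432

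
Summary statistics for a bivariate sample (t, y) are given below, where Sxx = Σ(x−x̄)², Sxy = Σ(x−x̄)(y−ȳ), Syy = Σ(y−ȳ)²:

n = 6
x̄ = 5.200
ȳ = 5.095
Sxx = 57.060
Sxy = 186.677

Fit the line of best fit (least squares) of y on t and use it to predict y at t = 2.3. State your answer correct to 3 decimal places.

-4.393

b = Sxy/Sxx = 186.677/57.06 = 3.271591
a = ȳ − b·x̄ = 5.095 − 3.271591·5.2 = -11.917275
ŷ(2.3) = a + b·2.3 = -11.917275 + 3.271591·2.3 = -4.392615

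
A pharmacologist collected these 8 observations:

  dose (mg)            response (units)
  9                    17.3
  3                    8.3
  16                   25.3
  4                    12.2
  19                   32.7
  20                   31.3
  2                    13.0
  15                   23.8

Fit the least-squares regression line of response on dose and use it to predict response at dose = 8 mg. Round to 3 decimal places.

n = 8, Σx = 88, Σy = 163.9, Σxy = 2264.5, Σx² = 1352
Sxx = Σx² − (Σx)²/n = 1352 − 968 = 384
Sxy = Σxy − (Σx)(Σy)/n = 2264.5 − 1802.9 = 461.6
b = Sxy/Sxx = 461.6/384 = 1.202083
a = ȳ − b·x̄ = 20.4875 − 1.202083·11 = 7.264583
ŷ(8) = a + b·8 = 7.264583 + 1.202083·8 = 16.88125

16.881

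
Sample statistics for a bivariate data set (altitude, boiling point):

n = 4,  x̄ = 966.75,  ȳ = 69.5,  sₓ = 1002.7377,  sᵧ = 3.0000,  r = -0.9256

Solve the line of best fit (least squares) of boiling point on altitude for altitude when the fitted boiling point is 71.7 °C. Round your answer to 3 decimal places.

b = r · sᵧ/sₓ = -0.9256 · 3/1002.7377 = -0.002769
a = ȳ − b·x̄ = 69.5 − (-0.002769)·966.75 = 72.177142
Set a + b·x = 71.7: x = (71.7 − 72.177142) / (-0.002769) = 172.302096

172.302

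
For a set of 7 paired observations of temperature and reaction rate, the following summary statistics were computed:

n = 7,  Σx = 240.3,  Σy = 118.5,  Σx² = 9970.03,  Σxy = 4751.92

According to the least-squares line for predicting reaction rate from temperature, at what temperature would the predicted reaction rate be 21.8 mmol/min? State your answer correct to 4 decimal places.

Sxx = Σx² − (Σx)²/n = 9970.03 − 8249.155714 = 1720.874286
Sxy = Σxy − (Σx)(Σy)/n = 4751.92 − 4067.935714 = 683.984286
b = Sxy/Sxx = 683.984286/1720.874286 = 0.397463
a = ȳ − b·x̄ = 16.928571 − 0.397463·34.328571 = 3.284226
Set a + b·x = 21.8: x = (21.8 − 3.284226) / 0.397463 = 46.584871

46.5849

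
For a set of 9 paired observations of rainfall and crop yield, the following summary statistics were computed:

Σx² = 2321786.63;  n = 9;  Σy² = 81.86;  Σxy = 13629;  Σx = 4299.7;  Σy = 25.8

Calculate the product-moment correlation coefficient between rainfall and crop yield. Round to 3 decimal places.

Sxx = Σx² − (Σx)²/n = 2321786.63 − 2054157.787778 = 267628.842222
Sxy = Σxy − (Σx)(Σy)/n = 13629 − 12325.806667 = 1303.193333
Syy = Σy² − (Σy)²/n = 81.86 − 73.96 = 7.9
r = Sxy/√(Sxx·Syy) = 1303.193333/√(2114267.853556) = 1303.193333/1454.052218 = 0.896249

0.896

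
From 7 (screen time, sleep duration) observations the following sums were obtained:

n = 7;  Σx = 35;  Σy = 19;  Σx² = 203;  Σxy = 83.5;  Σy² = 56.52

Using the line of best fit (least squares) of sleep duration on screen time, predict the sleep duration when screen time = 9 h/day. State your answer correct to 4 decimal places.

Sxx = Σx² − (Σx)²/n = 203 − 175 = 28
Sxy = Σxy − (Σx)(Σy)/n = 83.5 − 95 = -11.5
b = Sxy/Sxx = -11.5/28 = -0.410714
a = ȳ − b·x̄ = 2.714286 − (-0.410714)·5 = 4.767857
ŷ(9) = a + b·9 = 4.767857 + (-0.410714)·9 = 1.071429

1.0714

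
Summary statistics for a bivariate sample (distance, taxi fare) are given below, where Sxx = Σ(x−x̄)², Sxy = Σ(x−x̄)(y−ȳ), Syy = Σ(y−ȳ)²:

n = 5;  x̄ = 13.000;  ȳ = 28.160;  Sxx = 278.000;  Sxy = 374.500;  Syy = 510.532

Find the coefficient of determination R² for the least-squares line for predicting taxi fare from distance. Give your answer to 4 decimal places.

R² = Sxy²/(Sxx·Syy) = (374.5)²/(278·510.532) = 0.988180

0.9882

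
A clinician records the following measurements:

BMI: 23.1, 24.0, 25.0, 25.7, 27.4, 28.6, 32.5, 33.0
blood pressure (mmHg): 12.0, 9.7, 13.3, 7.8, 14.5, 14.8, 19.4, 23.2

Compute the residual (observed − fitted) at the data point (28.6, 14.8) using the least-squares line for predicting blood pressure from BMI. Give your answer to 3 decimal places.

-0.943

n = 8, Σx = 219.3, Σy = 114.7, Σxy = 3259.64, Σx² = 6109.07
Sxx = Σx² − (Σx)²/n = 6109.07 − 6011.56125 = 97.50875
Sxy = Σxy − (Σx)(Σy)/n = 3259.64 − 3144.21375 = 115.42625
b = Sxy/Sxx = 115.42625/97.50875 = 1.183753
a = ȳ − b·x̄ = 14.3375 − 1.183753·27.4125 = -18.112122
ŷ(28.6) = -18.112122 + 1.183753·28.6 = 15.743206
residual = y − ŷ = 14.8 − 15.743206 = -0.943206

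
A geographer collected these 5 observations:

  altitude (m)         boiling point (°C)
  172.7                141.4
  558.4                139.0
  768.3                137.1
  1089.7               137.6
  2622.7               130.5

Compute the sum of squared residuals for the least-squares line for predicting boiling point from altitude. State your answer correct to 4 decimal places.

2.2471

n = 5, Σx = 5211.8, Σy = 685.6, Σxy = 699576.38, Σx² = 8997922.12, Σy² = 94075.38
Sxx = Σx² − (Σx)²/n = 8997922.12 − 5432571.848 = 3565350.272
Sxy = Σxy − (Σx)(Σy)/n = 699576.38 − 714642.016 = -15065.636
Syy = Σy² − (Σy)²/n = 94075.38 − 94009.472 = 65.908
b = Sxy/Sxx = -15065.636/3565350.272 = -0.004226
SSE = Syy − b·Sxy = 65.908 − (-0.004226)·(-15065.636) = 2.247105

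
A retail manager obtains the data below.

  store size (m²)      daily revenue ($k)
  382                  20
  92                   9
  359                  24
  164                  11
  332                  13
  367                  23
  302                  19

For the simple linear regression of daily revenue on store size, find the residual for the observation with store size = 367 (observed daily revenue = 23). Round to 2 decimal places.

2.33

n = 7, Σx = 1998, Σy = 119, Σxy = 37383, Σx² = 646282
Sxx = Σx² − (Σx)²/n = 646282 − 570286.285714 = 75995.714286
Sxy = Σxy − (Σx)(Σy)/n = 37383 − 33966 = 3417
b = Sxy/Sxx = 3417/75995.714286 = 0.044963
a = ȳ − b·x̄ = 17 − 0.044963·285.428571 = 4.166257
ŷ(367) = 4.166257 + 0.044963·367 = 20.667701
residual = y − ŷ = 23 − 20.667701 = 2.332299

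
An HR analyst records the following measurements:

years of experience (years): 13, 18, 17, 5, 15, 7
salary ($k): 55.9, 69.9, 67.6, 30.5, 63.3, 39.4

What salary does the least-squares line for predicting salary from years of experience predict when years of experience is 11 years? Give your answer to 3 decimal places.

n = 6, Σx = 75, Σy = 326.6, Σxy = 4511.9, Σx² = 1081
Sxx = Σx² − (Σx)²/n = 1081 − 937.5 = 143.5
Sxy = Σxy − (Σx)(Σy)/n = 4511.9 − 4082.5 = 429.4
b = Sxy/Sxx = 429.4/143.5 = 2.992334
a = ȳ − b·x̄ = 54.433333 − 2.992334·12.5 = 17.029152
ŷ(11) = a + b·11 = 17.029152 + 2.992334·11 = 49.944832

49.945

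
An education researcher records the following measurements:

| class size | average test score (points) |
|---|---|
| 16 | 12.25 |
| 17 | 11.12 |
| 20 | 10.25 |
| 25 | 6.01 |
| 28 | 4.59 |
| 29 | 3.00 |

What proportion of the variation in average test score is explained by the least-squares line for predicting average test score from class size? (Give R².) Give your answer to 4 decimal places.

0.9844

n = 6, Σx = 135, Σy = 47.22, Σxy = 955.81, Σx² = 3195, Σy² = 444.9676
Sxx = Σx² − (Σx)²/n = 3195 − 3037.5 = 157.5
Sxy = Σxy − (Σx)(Σy)/n = 955.81 − 1062.45 = -106.64
Syy = Σy² − (Σy)²/n = 444.9676 − 371.6214 = 73.3462
R² = Sxy²/(Sxx·Syy) = (-106.64)²/(157.5·73.3462) = 0.984424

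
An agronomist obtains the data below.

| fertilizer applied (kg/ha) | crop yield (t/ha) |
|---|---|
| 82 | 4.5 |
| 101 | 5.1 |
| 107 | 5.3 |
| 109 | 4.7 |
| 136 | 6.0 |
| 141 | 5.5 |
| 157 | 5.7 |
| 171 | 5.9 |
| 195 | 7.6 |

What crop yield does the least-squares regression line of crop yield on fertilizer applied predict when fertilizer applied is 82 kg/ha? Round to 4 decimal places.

n = 9, Σx = 1199, Σy = 50.3, Σxy = 6940.8, Σx² = 170547
Sxx = Σx² − (Σx)²/n = 170547 − 159733.444444 = 10813.555556
Sxy = Σxy − (Σx)(Σy)/n = 6940.8 − 6701.077778 = 239.722222
b = Sxy/Sxx = 239.722222/10813.555556 = 0.022169
a = ȳ − b·x̄ = 5.588889 − 0.022169·133.222222 = 2.635528
ŷ(82) = a + b·82 = 2.635528 + 0.022169·82 = 4.453360

4.4534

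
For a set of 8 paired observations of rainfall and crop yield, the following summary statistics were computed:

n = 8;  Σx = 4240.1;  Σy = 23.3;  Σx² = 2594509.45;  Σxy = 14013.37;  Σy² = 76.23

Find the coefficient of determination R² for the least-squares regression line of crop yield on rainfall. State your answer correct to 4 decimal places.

Sxx = Σx² − (Σx)²/n = 2594509.45 − 2247306.00125 = 347203.44875
Sxy = Σxy − (Σx)(Σy)/n = 14013.37 − 12349.29125 = 1664.07875
Syy = Σy² − (Σy)²/n = 76.23 − 67.86125 = 8.36875
R² = Sxy²/(Sxx·Syy) = (1664.07875)²/(347203.44875·8.36875) = 0.953022

0.9530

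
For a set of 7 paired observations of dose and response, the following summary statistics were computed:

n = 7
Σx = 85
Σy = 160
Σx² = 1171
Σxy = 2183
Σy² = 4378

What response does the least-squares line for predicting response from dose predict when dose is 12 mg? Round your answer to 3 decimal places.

Sxx = Σx² − (Σx)²/n = 1171 − 1032.142857 = 138.857143
Sxy = Σxy − (Σx)(Σy)/n = 2183 − 1942.857143 = 240.142857
b = Sxy/Sxx = 240.142857/138.857143 = 1.729424
a = ȳ − b·x̄ = 22.857143 − 1.729424·12.142857 = 1.856996
ŷ(12) = a + b·12 = 1.856996 + 1.729424·12 = 22.610082

22.610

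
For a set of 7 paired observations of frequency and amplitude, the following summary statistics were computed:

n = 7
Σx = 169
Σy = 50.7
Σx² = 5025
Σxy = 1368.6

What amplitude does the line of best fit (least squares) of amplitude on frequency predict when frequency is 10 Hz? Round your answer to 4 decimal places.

Sxx = Σx² − (Σx)²/n = 5025 − 4080.142857 = 944.857143
Sxy = Σxy − (Σx)(Σy)/n = 1368.6 − 1224.042857 = 144.557143
b = Sxy/Sxx = 144.557143/944.857143 = 0.152994
a = ȳ − b·x̄ = 7.242857 − 0.152994·24.142857 = 3.549153
ŷ(10) = a + b·10 = 3.549153 + 0.152994·10 = 5.079090

5.0791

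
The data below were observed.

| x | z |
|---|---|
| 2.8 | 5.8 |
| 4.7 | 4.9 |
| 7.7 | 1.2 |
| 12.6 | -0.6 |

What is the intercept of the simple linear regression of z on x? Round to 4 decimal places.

n = 4, Σx = 27.8, Σy = 11.3, Σxy = 40.95, Σx² = 247.98
Sxx = Σx² − (Σx)²/n = 247.98 − 193.21 = 54.77
Sxy = Σxy − (Σx)(Σy)/n = 40.95 − 78.535 = -37.585
b = Sxy/Sxx = -37.585/54.77 = -0.686233
a = ȳ − b·x̄ = 2.825 − (-0.686233)·6.95 = 7.594322

7.5943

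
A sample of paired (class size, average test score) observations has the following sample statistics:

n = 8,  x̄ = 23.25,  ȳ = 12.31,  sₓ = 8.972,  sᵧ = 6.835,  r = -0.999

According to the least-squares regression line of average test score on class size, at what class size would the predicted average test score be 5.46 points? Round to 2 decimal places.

b = r · sᵧ/sₓ = -0.999 · 6.835/8.972 = -0.761053
a = ȳ − b·x̄ = 12.31 − (-0.761053)·23.25 = 30.004476
Set a + b·x = 5.46: x = (5.46 − 30.004476) / (-0.761053) = 32.250691

32.25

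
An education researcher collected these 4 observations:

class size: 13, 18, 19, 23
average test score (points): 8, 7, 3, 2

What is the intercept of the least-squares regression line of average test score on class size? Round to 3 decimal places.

n = 4, Σx = 73, Σy = 20, Σxy = 333, Σx² = 1383
Sxx = Σx² − (Σx)²/n = 1383 − 1332.25 = 50.75
Sxy = Σxy − (Σx)(Σy)/n = 333 − 365 = -32
b = Sxy/Sxx = -32/50.75 = -0.630542
a = ȳ − b·x̄ = 5 − (-0.630542)·18.25 = 16.507389

16.507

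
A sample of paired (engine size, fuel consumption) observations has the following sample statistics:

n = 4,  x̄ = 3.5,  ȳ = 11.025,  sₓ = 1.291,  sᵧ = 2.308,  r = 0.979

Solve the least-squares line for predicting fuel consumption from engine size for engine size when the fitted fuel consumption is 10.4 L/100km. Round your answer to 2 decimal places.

3.14

b = r · sᵧ/sₓ = 0.979 · 2.308/1.291 = 1.750218
a = ȳ − b·x̄ = 11.025 − 1.750218·3.5 = 4.899235
Set a + b·x = 10.4: x = (10.4 − 4.899235) / 1.750218 = 3.142902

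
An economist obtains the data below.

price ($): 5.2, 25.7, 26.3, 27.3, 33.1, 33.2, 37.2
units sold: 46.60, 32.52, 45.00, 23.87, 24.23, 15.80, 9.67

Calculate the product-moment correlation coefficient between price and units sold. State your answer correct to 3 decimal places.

n = 7, Σx = 188, Σy = 197.69, Σxy = 4599.532, Σx² = 5706.2, Σy² = 6754.1291
Sxx = Σx² − (Σx)²/n = 5706.2 − 5049.142857 = 657.057143
Sxy = Σxy − (Σx)(Σy)/n = 4599.532 − 5309.388571 = -709.856571
Syy = Σy² − (Σy)²/n = 6754.1291 − 5583.048014 = 1171.081086
r = Sxy/√(Sxx·Syy) = -709.856571/√(769467.192233) = -709.856571/877.192791 = -0.809237

-0.809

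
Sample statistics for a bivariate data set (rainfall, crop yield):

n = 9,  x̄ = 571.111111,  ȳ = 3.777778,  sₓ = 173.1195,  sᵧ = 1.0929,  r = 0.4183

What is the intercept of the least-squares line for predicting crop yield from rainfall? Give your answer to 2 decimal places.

2.27

b = r · sᵧ/sₓ = 0.4183 · 1.0929/173.1195 = 0.002641
a = ȳ − b·x̄ = 3.777778 − 0.002641·571.111111 = 2.269634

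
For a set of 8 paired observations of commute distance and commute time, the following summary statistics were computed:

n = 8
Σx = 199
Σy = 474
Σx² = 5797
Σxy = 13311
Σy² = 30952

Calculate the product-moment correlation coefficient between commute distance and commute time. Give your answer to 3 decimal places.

Sxx = Σx² − (Σx)²/n = 5797 − 4950.125 = 846.875
Sxy = Σxy − (Σx)(Σy)/n = 13311 − 11790.75 = 1520.25
Syy = Σy² − (Σy)²/n = 30952 − 28084.5 = 2867.5
r = Sxy/√(Sxx·Syy) = 1520.25/√(2428414.0625) = 1520.25/1558.336954 = 0.975559

0.976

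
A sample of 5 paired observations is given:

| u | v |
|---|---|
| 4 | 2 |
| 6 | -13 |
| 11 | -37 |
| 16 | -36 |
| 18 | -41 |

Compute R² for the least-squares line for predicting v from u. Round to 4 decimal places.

0.8388

n = 5, Σx = 55, Σy = -125, Σxy = -1791, Σx² = 753, Σy² = 4519
Sxx = Σx² − (Σx)²/n = 753 − 605 = 148
Sxy = Σxy − (Σx)(Σy)/n = -1791 − (-1375) = -416
Syy = Σy² − (Σy)²/n = 4519 − 3125 = 1394
R² = Sxy²/(Sxx·Syy) = (-416)²/(148·1394) = 0.838807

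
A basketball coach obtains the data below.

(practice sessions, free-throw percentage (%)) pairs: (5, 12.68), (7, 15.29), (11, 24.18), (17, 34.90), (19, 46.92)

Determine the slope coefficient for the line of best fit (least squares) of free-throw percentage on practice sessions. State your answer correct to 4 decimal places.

n = 5, Σx = 59, Σy = 133.97, Σxy = 1921.19, Σx² = 845
Sxx = Σx² − (Σx)²/n = 845 − 696.2 = 148.8
Sxy = Σxy − (Σx)(Σy)/n = 1921.19 − 1580.846 = 340.344
b = Sxy/Sxx = 340.344/148.8 = 2.287258

2.2873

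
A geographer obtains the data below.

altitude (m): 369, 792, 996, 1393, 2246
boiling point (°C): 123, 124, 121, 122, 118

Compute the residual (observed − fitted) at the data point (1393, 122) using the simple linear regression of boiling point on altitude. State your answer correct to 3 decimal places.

n = 5, Σx = 5796, Σy = 608, Σxy = 699085, Σx² = 8740406
Sxx = Σx² − (Σx)²/n = 8740406 − 6718723.2 = 2021682.8
Sxy = Σxy − (Σx)(Σy)/n = 699085 − 704793.6 = -5708.6
b = Sxy/Sxx = -5708.6/2021682.8 = -0.002824
a = ȳ − b·x̄ = 121.6 − (-0.002824)·1159.2 = 124.873218
ŷ(1393) = 124.873218 + (-0.002824)·1393 = 120.939822
residual = y − ŷ = 122 − 120.939822 = 1.060178

1.060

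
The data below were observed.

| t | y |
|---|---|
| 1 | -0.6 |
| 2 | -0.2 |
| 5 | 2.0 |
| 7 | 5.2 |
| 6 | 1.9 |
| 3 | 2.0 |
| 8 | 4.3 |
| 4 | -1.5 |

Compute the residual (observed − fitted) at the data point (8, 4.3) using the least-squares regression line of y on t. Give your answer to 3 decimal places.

-0.025

n = 8, Σx = 36, Σy = 13.1, Σxy = 91.2, Σx² = 204
Sxx = Σx² − (Σx)²/n = 204 − 162 = 42
Sxy = Σxy − (Σx)(Σy)/n = 91.2 − 58.95 = 32.25
b = Sxy/Sxx = 32.25/42 = 0.767857
a = ȳ − b·x̄ = 1.6375 − 0.767857·4.5 = -1.817857
ŷ(8) = -1.817857 + 0.767857·8 = 4.325
residual = y − ŷ = 4.3 − 4.325 = -0.025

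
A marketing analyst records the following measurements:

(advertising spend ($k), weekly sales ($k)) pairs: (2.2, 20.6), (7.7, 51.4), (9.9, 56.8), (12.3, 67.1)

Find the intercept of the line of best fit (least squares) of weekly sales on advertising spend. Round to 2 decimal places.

n = 4, Σx = 32.1, Σy = 195.9, Σxy = 1828.75, Σx² = 313.43
Sxx = Σx² − (Σx)²/n = 313.43 − 257.6025 = 55.8275
Sxy = Σxy − (Σx)(Σy)/n = 1828.75 − 1572.0975 = 256.6525
b = Sxy/Sxx = 256.6525/55.8275 = 4.597242
a = ȳ − b·x̄ = 48.975 − 4.597242·8.025 = 12.082137

12.08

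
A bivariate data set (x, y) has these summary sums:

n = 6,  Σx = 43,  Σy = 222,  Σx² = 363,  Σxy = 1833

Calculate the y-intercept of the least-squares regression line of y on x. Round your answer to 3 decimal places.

Sxx = Σx² − (Σx)²/n = 363 − 308.166667 = 54.833333
Sxy = Σxy − (Σx)(Σy)/n = 1833 − 1591 = 242
b = Sxy/Sxx = 242/54.833333 = 4.413374
a = ȳ − b·x̄ = 37 − 4.413374·7.166667 = 5.370821

5.371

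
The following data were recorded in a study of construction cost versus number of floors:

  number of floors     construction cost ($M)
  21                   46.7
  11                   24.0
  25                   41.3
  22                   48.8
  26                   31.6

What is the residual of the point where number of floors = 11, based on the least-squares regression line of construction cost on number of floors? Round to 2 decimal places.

n = 5, Σx = 105, Σy = 192.4, Σxy = 4172.4, Σx² = 2347
Sxx = Σx² − (Σx)²/n = 2347 − 2205 = 142
Sxy = Σxy − (Σx)(Σy)/n = 4172.4 − 4040.4 = 132
b = Sxy/Sxx = 132/142 = 0.929577
a = ȳ − b·x̄ = 38.48 − 0.929577·21 = 18.958873
ŷ(11) = 18.958873 + 0.929577·11 = 29.184225
residual = y − ŷ = 24.0 − 29.184225 = -5.184225

-5.18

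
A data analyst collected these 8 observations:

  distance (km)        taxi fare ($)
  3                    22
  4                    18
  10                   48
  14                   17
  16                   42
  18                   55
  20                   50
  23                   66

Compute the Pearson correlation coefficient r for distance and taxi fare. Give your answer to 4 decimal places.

0.7854

n = 8, Σx = 108, Σy = 318, Σxy = 5036, Σx² = 1830, Σy² = 15046
Sxx = Σx² − (Σx)²/n = 1830 − 1458 = 372
Sxy = Σxy − (Σx)(Σy)/n = 5036 − 4293 = 743
Syy = Σy² − (Σy)²/n = 15046 − 12640.5 = 2405.5
r = Sxy/√(Sxx·Syy) = 743/√(894846) = 743/945.963001 = 0.785443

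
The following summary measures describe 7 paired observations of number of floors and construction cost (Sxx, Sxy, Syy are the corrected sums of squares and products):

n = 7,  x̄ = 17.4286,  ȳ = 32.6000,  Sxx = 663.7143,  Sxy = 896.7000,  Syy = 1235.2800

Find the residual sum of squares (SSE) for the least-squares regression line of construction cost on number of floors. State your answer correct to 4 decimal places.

b = Sxy/Sxx = 896.7/663.7143 = 1.351033
SSE = Syy − b·Sxy = 1235.28 − 1.351033·896.7 = 23.808603

23.8086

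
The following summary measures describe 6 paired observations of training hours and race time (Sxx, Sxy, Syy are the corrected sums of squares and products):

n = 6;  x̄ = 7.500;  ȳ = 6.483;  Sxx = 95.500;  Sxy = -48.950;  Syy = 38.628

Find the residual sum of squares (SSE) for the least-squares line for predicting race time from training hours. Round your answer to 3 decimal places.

b = Sxy/Sxx = -48.95/95.5 = -0.512565
SSE = Syy − b·Sxy = 38.628 − (-0.512565)·(-48.95) = 13.537921

13.538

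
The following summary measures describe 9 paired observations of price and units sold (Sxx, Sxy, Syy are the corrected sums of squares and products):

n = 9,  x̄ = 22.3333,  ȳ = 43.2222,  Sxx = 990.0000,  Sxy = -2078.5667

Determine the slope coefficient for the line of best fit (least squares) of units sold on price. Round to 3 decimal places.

b = Sxy/Sxx = -2078.5667/990 = -2.099562

-2.100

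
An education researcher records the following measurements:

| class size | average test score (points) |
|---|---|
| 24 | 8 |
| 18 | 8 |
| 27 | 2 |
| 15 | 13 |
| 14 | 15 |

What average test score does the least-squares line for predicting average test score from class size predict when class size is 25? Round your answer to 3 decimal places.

n = 5, Σx = 98, Σy = 46, Σxy = 795, Σx² = 2050
Sxx = Σx² − (Σx)²/n = 2050 − 1920.8 = 129.2
Sxy = Σxy − (Σx)(Σy)/n = 795 − 901.6 = -106.6
b = Sxy/Sxx = -106.6/129.2 = -0.825077
a = ȳ − b·x̄ = 9.2 − (-0.825077)·19.6 = 25.371517
ŷ(25) = a + b·25 = 25.371517 + (-0.825077)·25 = 4.744582

4.745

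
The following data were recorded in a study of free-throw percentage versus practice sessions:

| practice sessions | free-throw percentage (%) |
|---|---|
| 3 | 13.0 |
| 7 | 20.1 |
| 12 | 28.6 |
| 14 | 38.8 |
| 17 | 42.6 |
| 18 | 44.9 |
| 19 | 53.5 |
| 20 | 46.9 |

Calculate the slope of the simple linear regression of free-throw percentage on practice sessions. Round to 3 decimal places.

n = 8, Σx = 110, Σy = 288.4, Σxy = 4553, Σx² = 1772
Sxx = Σx² − (Σx)²/n = 1772 − 1512.5 = 259.5
Sxy = Σxy − (Σx)(Σy)/n = 4553 − 3965.5 = 587.5
b = Sxy/Sxx = 587.5/259.5 = 2.263969

2.264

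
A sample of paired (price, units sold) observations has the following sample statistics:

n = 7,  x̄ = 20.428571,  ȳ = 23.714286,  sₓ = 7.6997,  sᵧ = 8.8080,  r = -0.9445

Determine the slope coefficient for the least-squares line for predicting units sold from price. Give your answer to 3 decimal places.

-1.080

b = r · sᵧ/sₓ = -0.9445 · 8.808/7.6997 = -1.080452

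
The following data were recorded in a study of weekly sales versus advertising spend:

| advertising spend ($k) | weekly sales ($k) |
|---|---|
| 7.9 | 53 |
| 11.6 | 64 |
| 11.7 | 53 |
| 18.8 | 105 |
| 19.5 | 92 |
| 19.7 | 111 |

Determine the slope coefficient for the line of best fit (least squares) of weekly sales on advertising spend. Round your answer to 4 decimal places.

n = 6, Σx = 89.2, Σy = 478, Σxy = 7735.9, Σx² = 1455.64
Sxx = Σx² − (Σx)²/n = 1455.64 − 1326.106667 = 129.533333
Sxy = Σxy − (Σx)(Σy)/n = 7735.9 − 7106.266667 = 629.633333
b = Sxy/Sxx = 629.633333/129.533333 = 4.860782

4.8608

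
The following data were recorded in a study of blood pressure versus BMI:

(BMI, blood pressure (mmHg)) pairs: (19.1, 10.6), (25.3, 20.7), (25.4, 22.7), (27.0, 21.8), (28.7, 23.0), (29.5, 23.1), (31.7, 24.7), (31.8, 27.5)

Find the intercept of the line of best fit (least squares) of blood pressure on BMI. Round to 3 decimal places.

n = 8, Σx = 218.5, Σy = 174.1, Σxy = 4890.39, Σx² = 6089.13
Sxx = Σx² − (Σx)²/n = 6089.13 − 5967.78125 = 121.34875
Sxy = Σxy − (Σx)(Σy)/n = 4890.39 − 4755.10625 = 135.28375
b = Sxy/Sxx = 135.28375/121.34875 = 1.114834
a = ȳ − b·x̄ = 21.7625 − 1.114834·27.3125 = -8.686412

-8.686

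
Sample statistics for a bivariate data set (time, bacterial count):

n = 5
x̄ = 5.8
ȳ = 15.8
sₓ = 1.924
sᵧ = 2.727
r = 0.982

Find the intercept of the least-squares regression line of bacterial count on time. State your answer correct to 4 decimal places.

7.7273

b = r · sᵧ/sₓ = 0.982 · 2.727/1.924 = 1.391847
a = ȳ − b·x̄ = 15.8 − 1.391847·5.8 = 7.727286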